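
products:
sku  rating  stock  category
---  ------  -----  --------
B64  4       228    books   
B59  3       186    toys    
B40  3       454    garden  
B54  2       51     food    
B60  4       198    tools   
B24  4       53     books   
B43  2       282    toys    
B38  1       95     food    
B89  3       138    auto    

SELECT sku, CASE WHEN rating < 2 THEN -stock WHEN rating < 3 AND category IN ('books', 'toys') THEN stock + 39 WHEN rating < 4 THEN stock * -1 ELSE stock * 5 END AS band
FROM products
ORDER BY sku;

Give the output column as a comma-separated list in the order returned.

265, -95, -454, 321, -51, -186, 990, 1140, -138

sku=B24: ELSE → 265
sku=B38: rating < 2 → -95
sku=B40: rating < 4 → -454
sku=B43: rating < 3 AND category IN ('books', 'toys') → 321
sku=B54: rating < 4 → -51
sku=B59: rating < 4 → -186
sku=B60: ELSE → 990
sku=B64: ELSE → 1140
sku=B89: rating < 4 → -138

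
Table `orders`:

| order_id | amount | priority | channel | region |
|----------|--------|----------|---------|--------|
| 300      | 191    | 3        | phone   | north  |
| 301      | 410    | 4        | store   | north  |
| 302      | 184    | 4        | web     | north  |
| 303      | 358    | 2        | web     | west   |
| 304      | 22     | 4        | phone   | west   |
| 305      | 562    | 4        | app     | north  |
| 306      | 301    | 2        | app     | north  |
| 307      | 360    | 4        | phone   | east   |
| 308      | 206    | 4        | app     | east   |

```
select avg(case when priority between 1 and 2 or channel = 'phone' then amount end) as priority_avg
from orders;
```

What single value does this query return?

order_id=300: ✓ → 191
order_id=301: ✗
order_id=302: ✗
order_id=303: ✓ → 358
order_id=304: ✓ → 22
order_id=305: ✗
order_id=306: ✓ → 301
order_id=307: ✓ → 360
order_id=308: ✗
priority_avg = (191 + 358 + 22 + 301 + 360) / 5 = 246.4

246.4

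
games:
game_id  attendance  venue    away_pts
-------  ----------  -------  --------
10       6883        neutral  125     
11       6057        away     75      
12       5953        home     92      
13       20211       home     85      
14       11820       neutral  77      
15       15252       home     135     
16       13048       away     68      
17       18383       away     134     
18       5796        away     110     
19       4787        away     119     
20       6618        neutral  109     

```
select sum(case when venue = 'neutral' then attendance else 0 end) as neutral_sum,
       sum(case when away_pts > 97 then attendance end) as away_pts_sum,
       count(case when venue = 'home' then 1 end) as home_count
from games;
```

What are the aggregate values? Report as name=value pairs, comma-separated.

neutral_sum=25321, away_pts_sum=57719, home_count=3

[neutral_sum: venue = 'neutral']
game_id=10: ✓ → 6883
game_id=11: ✗
game_id=12: ✗
game_id=13: ✗
game_id=14: ✓ → 11820
game_id=15: ✗
game_id=16: ✗
game_id=17: ✗
game_id=18: ✗
game_id=19: ✗
game_id=20: ✓ → 6618
neutral_sum = 6883 + 11820 + 6618 = 25321
—
[away_pts_sum: away_pts > 97]
game_id=10: ✓ → 6883
game_id=11: ✗
game_id=12: ✗
game_id=13: ✗
game_id=14: ✗
game_id=15: ✓ → 15252
game_id=16: ✗
game_id=17: ✓ → 18383
game_id=18: ✓ → 5796
game_id=19: ✓ → 4787
game_id=20: ✓ → 6618
away_pts_sum = 6883 + 15252 + 18383 + 5796 + 4787 + 6618 = 57719
—
[home_count: venue = 'home']
game_id=10: ✗
game_id=11: ✗
game_id=12: ✓ → 1
game_id=13: ✓ → 1
game_id=14: ✗
game_id=15: ✓ → 1
game_id=16: ✗
game_id=17: ✗
game_id=18: ✗
game_id=19: ✗
game_id=20: ✗
home_count = COUNT(1, 1, 1) = 3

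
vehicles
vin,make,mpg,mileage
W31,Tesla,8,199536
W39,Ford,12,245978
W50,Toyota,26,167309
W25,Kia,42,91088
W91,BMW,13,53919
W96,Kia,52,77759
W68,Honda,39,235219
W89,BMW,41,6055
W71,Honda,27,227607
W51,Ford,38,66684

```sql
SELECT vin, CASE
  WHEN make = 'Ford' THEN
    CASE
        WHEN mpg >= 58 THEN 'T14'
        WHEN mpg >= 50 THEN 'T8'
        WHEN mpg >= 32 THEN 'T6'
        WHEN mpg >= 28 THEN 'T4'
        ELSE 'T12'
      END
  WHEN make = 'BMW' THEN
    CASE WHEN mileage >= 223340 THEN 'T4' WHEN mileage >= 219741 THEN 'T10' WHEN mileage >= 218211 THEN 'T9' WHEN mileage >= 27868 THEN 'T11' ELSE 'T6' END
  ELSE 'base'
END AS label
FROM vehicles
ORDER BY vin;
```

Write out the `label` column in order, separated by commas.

base, base, T12, base, T6, base, base, T6, T11, base

vin=W25: make='Kia' → outer ELSE → base
vin=W31: make='Tesla' → outer ELSE → base
vin=W39: make='Ford' → inner[ELSE] → T12
vin=W50: make='Toyota' → outer ELSE → base
vin=W51: make='Ford' → inner[mpg >= 32] → T6
vin=W68: make='Honda' → outer ELSE → base
vin=W71: make='Honda' → outer ELSE → base
vin=W89: make='BMW' → inner[ELSE] → T6
vin=W91: make='BMW' → inner[mileage >= 27868] → T11
vin=W96: make='Kia' → outer ELSE → base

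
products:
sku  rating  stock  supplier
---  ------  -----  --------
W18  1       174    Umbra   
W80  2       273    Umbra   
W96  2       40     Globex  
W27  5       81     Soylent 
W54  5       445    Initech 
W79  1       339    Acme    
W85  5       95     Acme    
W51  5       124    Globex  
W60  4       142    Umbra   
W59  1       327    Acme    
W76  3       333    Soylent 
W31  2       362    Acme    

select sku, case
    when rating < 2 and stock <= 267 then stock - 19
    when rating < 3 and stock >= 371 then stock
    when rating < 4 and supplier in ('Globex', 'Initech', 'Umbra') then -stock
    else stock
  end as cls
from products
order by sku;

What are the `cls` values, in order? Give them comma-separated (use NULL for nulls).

155, 81, 362, 124, 445, 327, 142, 333, 339, -273, 95, -40

sku=W18: rating < 2 and stock <= 267 → 155
sku=W27: ELSE → 81
sku=W31: ELSE → 362
sku=W51: ELSE → 124
sku=W54: ELSE → 445
sku=W59: ELSE → 327
sku=W60: ELSE → 142
sku=W76: ELSE → 333
sku=W79: ELSE → 339
sku=W80: rating < 4 and supplier in ('Globex', 'Initech', 'Umbra') → -273
sku=W85: ELSE → 95
sku=W96: rating < 4 and supplier in ('Globex', 'Initech', 'Umbra') → -40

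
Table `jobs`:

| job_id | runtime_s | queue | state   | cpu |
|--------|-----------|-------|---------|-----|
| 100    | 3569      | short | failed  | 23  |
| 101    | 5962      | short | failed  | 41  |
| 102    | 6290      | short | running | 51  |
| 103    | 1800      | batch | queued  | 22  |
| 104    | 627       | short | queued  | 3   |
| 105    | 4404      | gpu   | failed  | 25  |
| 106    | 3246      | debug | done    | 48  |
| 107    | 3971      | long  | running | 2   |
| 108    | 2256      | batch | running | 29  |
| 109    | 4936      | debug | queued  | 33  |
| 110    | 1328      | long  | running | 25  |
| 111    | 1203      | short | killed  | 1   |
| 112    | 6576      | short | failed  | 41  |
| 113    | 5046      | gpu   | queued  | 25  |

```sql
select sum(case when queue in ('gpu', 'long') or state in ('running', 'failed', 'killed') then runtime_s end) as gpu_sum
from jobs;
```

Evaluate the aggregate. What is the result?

40605

job_id=100: ✓ → 3569
job_id=101: ✓ → 5962
job_id=102: ✓ → 6290
job_id=103: ✗
job_id=104: ✗
job_id=105: ✓ → 4404
job_id=106: ✗
job_id=107: ✓ → 3971
job_id=108: ✓ → 2256
job_id=109: ✗
job_id=110: ✓ → 1328
job_id=111: ✓ → 1203
job_id=112: ✓ → 6576
job_id=113: ✓ → 5046
gpu_sum = 3569 + 5962 + 6290 + 4404 + 3971 + 2256 + 1328 + 1203 + 6576 + 5046 = 40605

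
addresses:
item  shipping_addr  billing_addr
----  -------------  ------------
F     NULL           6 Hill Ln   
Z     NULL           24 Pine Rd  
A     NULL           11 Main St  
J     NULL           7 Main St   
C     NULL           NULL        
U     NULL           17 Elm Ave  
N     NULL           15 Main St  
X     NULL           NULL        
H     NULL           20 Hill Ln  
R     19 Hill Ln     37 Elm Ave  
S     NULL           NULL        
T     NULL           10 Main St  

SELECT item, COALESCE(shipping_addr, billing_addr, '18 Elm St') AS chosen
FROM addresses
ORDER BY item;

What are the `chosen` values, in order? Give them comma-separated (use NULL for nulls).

11 Main St, 18 Elm St, 6 Hill Ln, 20 Hill Ln, 7 Main St, 15 Main St, 19 Hill Ln, 18 Elm St, 10 Main St, 17 Elm Ave, 18 Elm St, 24 Pine Rd

item=A: shipping_addr=NULL, billing_addr=11 Main St → 11 Main St
item=C: shipping_addr=NULL, billing_addr=NULL, → literal 18 Elm St → 18 Elm St
item=F: shipping_addr=NULL, billing_addr=6 Hill Ln → 6 Hill Ln
item=H: shipping_addr=NULL, billing_addr=20 Hill Ln → 20 Hill Ln
item=J: shipping_addr=NULL, billing_addr=7 Main St → 7 Main St
item=N: shipping_addr=NULL, billing_addr=15 Main St → 15 Main St
item=R: shipping_addr=19 Hill Ln → 19 Hill Ln
item=S: shipping_addr=NULL, billing_addr=NULL, → literal 18 Elm St → 18 Elm St
item=T: shipping_addr=NULL, billing_addr=10 Main St → 10 Main St
item=U: shipping_addr=NULL, billing_addr=17 Elm Ave → 17 Elm Ave
item=X: shipping_addr=NULL, billing_addr=NULL, → literal 18 Elm St → 18 Elm St
item=Z: shipping_addr=NULL, billing_addr=24 Pine Rd → 24 Pine Rd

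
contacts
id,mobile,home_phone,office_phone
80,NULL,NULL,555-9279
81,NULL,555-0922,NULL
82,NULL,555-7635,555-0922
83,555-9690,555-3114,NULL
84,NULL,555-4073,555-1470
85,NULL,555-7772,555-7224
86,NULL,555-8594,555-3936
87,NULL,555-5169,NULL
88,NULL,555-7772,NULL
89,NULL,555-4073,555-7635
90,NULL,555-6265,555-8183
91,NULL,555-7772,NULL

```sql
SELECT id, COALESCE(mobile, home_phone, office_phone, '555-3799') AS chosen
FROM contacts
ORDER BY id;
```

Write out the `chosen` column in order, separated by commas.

id=80: mobile=NULL, home_phone=NULL, office_phone=555-9279 → 555-9279
id=81: mobile=NULL, home_phone=555-0922 → 555-0922
id=82: mobile=NULL, home_phone=555-7635 → 555-7635
id=83: mobile=555-9690 → 555-9690
id=84: mobile=NULL, home_phone=555-4073 → 555-4073
id=85: mobile=NULL, home_phone=555-7772 → 555-7772
id=86: mobile=NULL, home_phone=555-8594 → 555-8594
id=87: mobile=NULL, home_phone=555-5169 → 555-5169
id=88: mobile=NULL, home_phone=555-7772 → 555-7772
id=89: mobile=NULL, home_phone=555-4073 → 555-4073
id=90: mobile=NULL, home_phone=555-6265 → 555-6265
id=91: mobile=NULL, home_phone=555-7772 → 555-7772

555-9279, 555-0922, 555-7635, 555-9690, 555-4073, 555-7772, 555-8594, 555-5169, 555-7772, 555-4073, 555-6265, 555-7772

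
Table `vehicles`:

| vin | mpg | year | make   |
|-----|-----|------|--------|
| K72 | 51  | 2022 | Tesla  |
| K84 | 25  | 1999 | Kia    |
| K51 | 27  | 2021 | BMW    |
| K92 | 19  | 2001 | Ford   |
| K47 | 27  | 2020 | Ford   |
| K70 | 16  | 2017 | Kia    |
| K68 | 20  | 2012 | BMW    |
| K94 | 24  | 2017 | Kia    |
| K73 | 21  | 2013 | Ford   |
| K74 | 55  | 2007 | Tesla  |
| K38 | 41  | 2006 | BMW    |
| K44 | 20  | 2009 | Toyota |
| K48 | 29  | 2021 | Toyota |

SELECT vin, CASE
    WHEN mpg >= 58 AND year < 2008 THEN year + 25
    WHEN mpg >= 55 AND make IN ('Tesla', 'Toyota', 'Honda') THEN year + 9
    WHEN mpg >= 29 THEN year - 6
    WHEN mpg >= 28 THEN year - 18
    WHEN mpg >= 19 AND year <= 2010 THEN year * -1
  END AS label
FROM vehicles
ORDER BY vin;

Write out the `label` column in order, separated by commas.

vin=K38: mpg >= 29 → 2000
vin=K44: mpg >= 19 AND year <= 2010 → -2009
vin=K47: (no match → NULL) → NULL
vin=K48: mpg >= 29 → 2015
vin=K51: (no match → NULL) → NULL
vin=K68: (no match → NULL) → NULL
vin=K70: (no match → NULL) → NULL
vin=K72: mpg >= 29 → 2016
vin=K73: (no match → NULL) → NULL
vin=K74: mpg >= 55 AND make IN ('Tesla', 'Toyota', 'Honda') → 2016
vin=K84: mpg >= 19 AND year <= 2010 → -1999
vin=K92: mpg >= 19 AND year <= 2010 → -2001
vin=K94: (no match → NULL) → NULL

2000, -2009, NULL, 2015, NULL, NULL, NULL, 2016, NULL, 2016, -1999, -2001, NULL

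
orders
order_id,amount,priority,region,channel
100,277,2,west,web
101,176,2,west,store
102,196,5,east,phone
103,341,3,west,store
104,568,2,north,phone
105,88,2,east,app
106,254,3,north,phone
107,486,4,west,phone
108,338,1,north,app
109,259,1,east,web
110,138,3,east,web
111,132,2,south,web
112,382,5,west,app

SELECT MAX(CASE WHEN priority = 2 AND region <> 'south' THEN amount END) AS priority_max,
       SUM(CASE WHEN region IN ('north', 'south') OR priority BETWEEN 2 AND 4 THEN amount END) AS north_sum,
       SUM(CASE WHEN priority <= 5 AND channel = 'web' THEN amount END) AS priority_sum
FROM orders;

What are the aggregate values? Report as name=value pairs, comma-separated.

[priority_max: priority = 2 AND region <> 'south']
order_id=100: ✓ → 277
order_id=101: ✓ → 176
order_id=102: ✗
order_id=103: ✗
order_id=104: ✓ → 568
order_id=105: ✓ → 88
order_id=106: ✗
order_id=107: ✗
order_id=108: ✗
order_id=109: ✗
order_id=110: ✗
order_id=111: ✗
order_id=112: ✗
priority_max = MAX(277, 176, 568, 88) = 568
—
[north_sum: region IN ('north', 'south') OR priority BETWEEN 2 AND 4]
order_id=100: ✓ → 277
order_id=101: ✓ → 176
order_id=102: ✗
order_id=103: ✓ → 341
order_id=104: ✓ → 568
order_id=105: ✓ → 88
order_id=106: ✓ → 254
order_id=107: ✓ → 486
order_id=108: ✓ → 338
order_id=109: ✗
order_id=110: ✓ → 138
order_id=111: ✓ → 132
order_id=112: ✗
north_sum = 277 + 176 + 341 + 568 + 88 + 254 + 486 + 338 + 138 + 132 = 2798
—
[priority_sum: priority <= 5 AND channel = 'web']
order_id=100: ✓ → 277
order_id=101: ✗
order_id=102: ✗
order_id=103: ✗
order_id=104: ✗
order_id=105: ✗
order_id=106: ✗
order_id=107: ✗
order_id=108: ✗
order_id=109: ✓ → 259
order_id=110: ✓ → 138
order_id=111: ✓ → 132
order_id=112: ✗
priority_sum = 277 + 259 + 138 + 132 = 806

priority_max=568, north_sum=2798, priority_sum=806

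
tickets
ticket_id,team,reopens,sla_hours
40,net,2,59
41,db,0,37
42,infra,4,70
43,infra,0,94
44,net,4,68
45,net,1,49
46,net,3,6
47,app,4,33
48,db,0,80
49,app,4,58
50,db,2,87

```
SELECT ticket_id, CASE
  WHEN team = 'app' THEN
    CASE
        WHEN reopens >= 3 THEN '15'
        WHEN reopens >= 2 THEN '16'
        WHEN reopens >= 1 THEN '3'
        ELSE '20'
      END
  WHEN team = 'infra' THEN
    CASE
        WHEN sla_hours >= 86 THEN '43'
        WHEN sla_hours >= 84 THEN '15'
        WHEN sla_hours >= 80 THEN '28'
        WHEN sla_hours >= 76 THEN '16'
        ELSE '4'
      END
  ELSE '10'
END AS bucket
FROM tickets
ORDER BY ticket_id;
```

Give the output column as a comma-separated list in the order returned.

10, 10, 4, 43, 10, 10, 10, 15, 10, 15, 10

ticket_id=40: team='net' → outer ELSE → 10
ticket_id=41: team='db' → outer ELSE → 10
ticket_id=42: team='infra' → inner[ELSE] → 4
ticket_id=43: team='infra' → inner[sla_hours >= 86] → 43
ticket_id=44: team='net' → outer ELSE → 10
ticket_id=45: team='net' → outer ELSE → 10
ticket_id=46: team='net' → outer ELSE → 10
ticket_id=47: team='app' → inner[reopens >= 3] → 15
ticket_id=48: team='db' → outer ELSE → 10
ticket_id=49: team='app' → inner[reopens >= 3] → 15
ticket_id=50: team='db' → outer ELSE → 10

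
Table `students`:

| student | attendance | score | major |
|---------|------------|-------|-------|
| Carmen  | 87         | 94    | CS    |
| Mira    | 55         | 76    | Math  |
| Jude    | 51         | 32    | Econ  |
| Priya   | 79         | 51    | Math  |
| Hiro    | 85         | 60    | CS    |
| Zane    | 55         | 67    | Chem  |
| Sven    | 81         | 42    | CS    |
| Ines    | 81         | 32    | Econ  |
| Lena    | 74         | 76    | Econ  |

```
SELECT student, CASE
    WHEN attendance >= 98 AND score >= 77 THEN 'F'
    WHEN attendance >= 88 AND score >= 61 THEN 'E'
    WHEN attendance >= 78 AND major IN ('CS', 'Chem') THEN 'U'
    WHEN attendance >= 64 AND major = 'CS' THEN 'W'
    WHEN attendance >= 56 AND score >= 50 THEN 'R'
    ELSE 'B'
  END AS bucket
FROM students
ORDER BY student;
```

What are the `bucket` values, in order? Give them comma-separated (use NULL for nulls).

student=Carmen: attendance >= 78 AND major IN ('CS', 'Chem') → U
student=Hiro: attendance >= 78 AND major IN ('CS', 'Chem') → U
student=Ines: ELSE → B
student=Jude: ELSE → B
student=Lena: attendance >= 56 AND score >= 50 → R
student=Mira: ELSE → B
student=Priya: attendance >= 56 AND score >= 50 → R
student=Sven: attendance >= 78 AND major IN ('CS', 'Chem') → U
student=Zane: ELSE → B

U, U, B, B, R, B, R, U, B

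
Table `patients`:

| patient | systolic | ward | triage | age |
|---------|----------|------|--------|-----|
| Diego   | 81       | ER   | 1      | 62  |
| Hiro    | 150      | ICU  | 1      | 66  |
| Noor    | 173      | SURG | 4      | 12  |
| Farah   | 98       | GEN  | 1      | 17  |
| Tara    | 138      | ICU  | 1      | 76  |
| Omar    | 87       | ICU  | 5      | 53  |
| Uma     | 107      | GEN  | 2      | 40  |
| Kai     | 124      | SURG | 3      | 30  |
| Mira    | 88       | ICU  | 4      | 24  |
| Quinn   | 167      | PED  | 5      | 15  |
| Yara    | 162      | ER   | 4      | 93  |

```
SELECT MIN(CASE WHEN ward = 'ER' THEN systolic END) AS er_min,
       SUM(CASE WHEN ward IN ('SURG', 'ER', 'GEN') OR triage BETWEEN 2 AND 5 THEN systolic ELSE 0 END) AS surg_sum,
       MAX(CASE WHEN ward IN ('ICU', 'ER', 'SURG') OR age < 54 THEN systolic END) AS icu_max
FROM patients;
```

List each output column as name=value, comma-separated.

[er_min: ward = 'ER']
patient=Diego: ✓ → 81
patient=Hiro: ✗
patient=Noor: ✗
patient=Farah: ✗
patient=Tara: ✗
patient=Omar: ✗
patient=Uma: ✗
patient=Kai: ✗
patient=Mira: ✗
patient=Quinn: ✗
patient=Yara: ✓ → 162
er_min = MIN(81, 162) = 81
—
[surg_sum: ward IN ('SURG', 'ER', 'GEN') OR triage BETWEEN 2 AND 5]
patient=Diego: ✓ → 81
patient=Hiro: ✗
patient=Noor: ✓ → 173
patient=Farah: ✓ → 98
patient=Tara: ✗
patient=Omar: ✓ → 87
patient=Uma: ✓ → 107
patient=Kai: ✓ → 124
patient=Mira: ✓ → 88
patient=Quinn: ✓ → 167
patient=Yara: ✓ → 162
surg_sum = 81 + 173 + 98 + 87 + 107 + 124 + 88 + 167 + 162 = 1087
—
[icu_max: ward IN ('ICU', 'ER', 'SURG') OR age < 54]
patient=Diego: ✓ → 81
patient=Hiro: ✓ → 150
patient=Noor: ✓ → 173
patient=Farah: ✓ → 98
patient=Tara: ✓ → 138
patient=Omar: ✓ → 87
patient=Uma: ✓ → 107
patient=Kai: ✓ → 124
patient=Mira: ✓ → 88
patient=Quinn: ✓ → 167
patient=Yara: ✓ → 162
icu_max = MAX(81, 150, 173, 98, 138, 87, 107, 124, 88, 167, 162) = 173

er_min=81, surg_sum=1087, icu_max=173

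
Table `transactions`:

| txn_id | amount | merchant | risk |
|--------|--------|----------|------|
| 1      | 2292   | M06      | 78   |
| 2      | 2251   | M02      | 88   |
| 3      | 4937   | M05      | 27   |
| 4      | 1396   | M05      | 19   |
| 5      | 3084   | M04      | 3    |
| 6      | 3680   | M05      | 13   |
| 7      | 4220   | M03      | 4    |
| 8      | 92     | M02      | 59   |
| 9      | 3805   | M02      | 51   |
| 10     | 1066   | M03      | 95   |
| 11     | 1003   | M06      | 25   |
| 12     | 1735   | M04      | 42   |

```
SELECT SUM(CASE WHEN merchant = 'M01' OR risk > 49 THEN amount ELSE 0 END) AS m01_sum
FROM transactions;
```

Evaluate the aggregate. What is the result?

txn_id=1: ✓ → 2292
txn_id=2: ✓ → 2251
txn_id=3: ✗
txn_id=4: ✗
txn_id=5: ✗
txn_id=6: ✗
txn_id=7: ✗
txn_id=8: ✓ → 92
txn_id=9: ✓ → 3805
txn_id=10: ✓ → 1066
txn_id=11: ✗
txn_id=12: ✗
m01_sum = 2292 + 2251 + 92 + 3805 + 1066 = 9506

9506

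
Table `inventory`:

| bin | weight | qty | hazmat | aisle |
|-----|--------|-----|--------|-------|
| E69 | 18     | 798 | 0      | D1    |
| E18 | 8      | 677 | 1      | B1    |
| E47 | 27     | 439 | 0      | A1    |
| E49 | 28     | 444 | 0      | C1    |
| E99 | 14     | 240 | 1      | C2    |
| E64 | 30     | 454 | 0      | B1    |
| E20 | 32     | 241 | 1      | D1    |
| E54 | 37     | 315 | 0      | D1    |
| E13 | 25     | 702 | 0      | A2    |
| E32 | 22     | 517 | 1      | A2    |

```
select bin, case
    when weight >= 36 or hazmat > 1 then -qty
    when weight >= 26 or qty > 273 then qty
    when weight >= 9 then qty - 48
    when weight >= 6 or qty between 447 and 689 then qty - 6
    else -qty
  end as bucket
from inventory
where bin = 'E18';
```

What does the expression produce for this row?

bin = E18: weight=8, qty=677, hazmat=1, aisle=B1.
weight >= 36 or hazmat > 1 → false
weight >= 26 or qty > 273 → true → 677

677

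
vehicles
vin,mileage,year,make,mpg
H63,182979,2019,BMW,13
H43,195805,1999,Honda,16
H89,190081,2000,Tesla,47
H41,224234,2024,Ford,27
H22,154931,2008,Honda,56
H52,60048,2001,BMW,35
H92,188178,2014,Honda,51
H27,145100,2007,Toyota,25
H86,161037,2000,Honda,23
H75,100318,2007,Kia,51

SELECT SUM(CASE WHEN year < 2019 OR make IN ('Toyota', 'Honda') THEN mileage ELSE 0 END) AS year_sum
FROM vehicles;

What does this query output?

1195498

vin=H63: ✗
vin=H43: ✓ → 195805
vin=H89: ✓ → 190081
vin=H41: ✗
vin=H22: ✓ → 154931
vin=H52: ✓ → 60048
vin=H92: ✓ → 188178
vin=H27: ✓ → 145100
vin=H86: ✓ → 161037
vin=H75: ✓ → 100318
year_sum = 195805 + 190081 + 154931 + 60048 + 188178 + 145100 + 161037 + 100318 = 1195498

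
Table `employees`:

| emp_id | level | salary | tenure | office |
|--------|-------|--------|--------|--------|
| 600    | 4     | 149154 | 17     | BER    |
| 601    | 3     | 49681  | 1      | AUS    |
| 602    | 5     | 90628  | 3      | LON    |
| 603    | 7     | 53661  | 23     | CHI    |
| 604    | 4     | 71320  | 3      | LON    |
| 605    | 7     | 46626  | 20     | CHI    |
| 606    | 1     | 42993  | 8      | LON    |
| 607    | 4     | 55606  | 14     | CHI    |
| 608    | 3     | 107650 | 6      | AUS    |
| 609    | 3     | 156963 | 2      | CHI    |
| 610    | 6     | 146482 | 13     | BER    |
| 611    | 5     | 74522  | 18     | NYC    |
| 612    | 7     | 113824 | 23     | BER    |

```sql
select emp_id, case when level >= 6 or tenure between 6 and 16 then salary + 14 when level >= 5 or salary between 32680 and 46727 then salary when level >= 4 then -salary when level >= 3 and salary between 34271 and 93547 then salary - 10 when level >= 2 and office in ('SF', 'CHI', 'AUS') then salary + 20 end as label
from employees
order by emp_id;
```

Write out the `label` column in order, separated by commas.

emp_id=600: level >= 4 → -149154
emp_id=601: level >= 3 and salary between 34271 and 93547 → 49671
emp_id=602: level >= 5 or salary between 32680 and 46727 → 90628
emp_id=603: level >= 6 or tenure between 6 and 16 → 53675
emp_id=604: level >= 4 → -71320
emp_id=605: level >= 6 or tenure between 6 and 16 → 46640
emp_id=606: level >= 6 or tenure between 6 and 16 → 43007
emp_id=607: level >= 6 or tenure between 6 and 16 → 55620
emp_id=608: level >= 6 or tenure between 6 and 16 → 107664
emp_id=609: level >= 2 and office in ('SF', 'CHI', 'AUS') → 156983
emp_id=610: level >= 6 or tenure between 6 and 16 → 146496
emp_id=611: level >= 5 or salary between 32680 and 46727 → 74522
emp_id=612: level >= 6 or tenure between 6 and 16 → 113838

-149154, 49671, 90628, 53675, -71320, 46640, 43007, 55620, 107664, 156983, 146496, 74522, 113838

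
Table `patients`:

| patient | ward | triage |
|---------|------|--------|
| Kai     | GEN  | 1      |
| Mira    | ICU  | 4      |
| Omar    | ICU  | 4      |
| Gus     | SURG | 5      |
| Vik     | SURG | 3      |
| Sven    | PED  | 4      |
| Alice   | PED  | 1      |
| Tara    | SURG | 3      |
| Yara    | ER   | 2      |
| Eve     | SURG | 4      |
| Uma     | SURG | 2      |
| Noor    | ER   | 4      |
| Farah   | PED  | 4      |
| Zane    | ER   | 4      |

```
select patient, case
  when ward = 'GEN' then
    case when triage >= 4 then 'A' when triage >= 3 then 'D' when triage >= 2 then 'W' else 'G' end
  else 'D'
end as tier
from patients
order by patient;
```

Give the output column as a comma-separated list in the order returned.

patient=Alice: ward='PED' → outer ELSE → D
patient=Eve: ward='SURG' → outer ELSE → D
patient=Farah: ward='PED' → outer ELSE → D
patient=Gus: ward='SURG' → outer ELSE → D
patient=Kai: ward='GEN' → inner[ELSE] → G
patient=Mira: ward='ICU' → outer ELSE → D
patient=Noor: ward='ER' → outer ELSE → D
patient=Omar: ward='ICU' → outer ELSE → D
patient=Sven: ward='PED' → outer ELSE → D
patient=Tara: ward='SURG' → outer ELSE → D
patient=Uma: ward='SURG' → outer ELSE → D
patient=Vik: ward='SURG' → outer ELSE → D
patient=Yara: ward='ER' → outer ELSE → D
patient=Zane: ward='ER' → outer ELSE → D

D, D, D, D, G, D, D, D, D, D, D, D, D, D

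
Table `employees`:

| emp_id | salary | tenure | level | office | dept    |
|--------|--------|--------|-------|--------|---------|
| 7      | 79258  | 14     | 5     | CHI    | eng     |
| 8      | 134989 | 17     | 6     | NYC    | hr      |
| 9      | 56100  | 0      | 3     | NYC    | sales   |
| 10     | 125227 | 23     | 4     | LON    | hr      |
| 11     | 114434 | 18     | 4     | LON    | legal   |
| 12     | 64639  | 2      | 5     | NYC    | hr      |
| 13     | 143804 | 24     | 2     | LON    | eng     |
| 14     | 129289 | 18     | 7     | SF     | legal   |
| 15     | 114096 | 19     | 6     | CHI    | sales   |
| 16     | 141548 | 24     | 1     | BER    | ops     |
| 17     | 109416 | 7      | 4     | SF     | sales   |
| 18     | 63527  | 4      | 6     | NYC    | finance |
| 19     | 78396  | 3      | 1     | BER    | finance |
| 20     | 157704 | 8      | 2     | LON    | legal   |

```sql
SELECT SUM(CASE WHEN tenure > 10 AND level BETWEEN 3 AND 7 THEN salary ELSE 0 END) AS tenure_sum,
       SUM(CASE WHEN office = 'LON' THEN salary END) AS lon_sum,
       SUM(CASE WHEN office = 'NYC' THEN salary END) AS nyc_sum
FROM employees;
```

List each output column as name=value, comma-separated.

[tenure_sum: tenure > 10 AND level BETWEEN 3 AND 7]
emp_id=7: ✓ → 79258
emp_id=8: ✓ → 134989
emp_id=9: ✗
emp_id=10: ✓ → 125227
emp_id=11: ✓ → 114434
emp_id=12: ✗
emp_id=13: ✗
emp_id=14: ✓ → 129289
emp_id=15: ✓ → 114096
emp_id=16: ✗
emp_id=17: ✗
emp_id=18: ✗
emp_id=19: ✗
emp_id=20: ✗
tenure_sum = 79258 + 134989 + 125227 + 114434 + 129289 + 114096 = 697293
—
[lon_sum: office = 'LON']
emp_id=7: ✗
emp_id=8: ✗
emp_id=9: ✗
emp_id=10: ✓ → 125227
emp_id=11: ✓ → 114434
emp_id=12: ✗
emp_id=13: ✓ → 143804
emp_id=14: ✗
emp_id=15: ✗
emp_id=16: ✗
emp_id=17: ✗
emp_id=18: ✗
emp_id=19: ✗
emp_id=20: ✓ → 157704
lon_sum = 125227 + 114434 + 143804 + 157704 = 541169
—
[nyc_sum: office = 'NYC']
emp_id=7: ✗
emp_id=8: ✓ → 134989
emp_id=9: ✓ → 56100
emp_id=10: ✗
emp_id=11: ✗
emp_id=12: ✓ → 64639
emp_id=13: ✗
emp_id=14: ✗
emp_id=15: ✗
emp_id=16: ✗
emp_id=17: ✗
emp_id=18: ✓ → 63527
emp_id=19: ✗
emp_id=20: ✗
nyc_sum = 134989 + 56100 + 64639 + 63527 = 319255

tenure_sum=697293, lon_sum=541169, nyc_sum=319255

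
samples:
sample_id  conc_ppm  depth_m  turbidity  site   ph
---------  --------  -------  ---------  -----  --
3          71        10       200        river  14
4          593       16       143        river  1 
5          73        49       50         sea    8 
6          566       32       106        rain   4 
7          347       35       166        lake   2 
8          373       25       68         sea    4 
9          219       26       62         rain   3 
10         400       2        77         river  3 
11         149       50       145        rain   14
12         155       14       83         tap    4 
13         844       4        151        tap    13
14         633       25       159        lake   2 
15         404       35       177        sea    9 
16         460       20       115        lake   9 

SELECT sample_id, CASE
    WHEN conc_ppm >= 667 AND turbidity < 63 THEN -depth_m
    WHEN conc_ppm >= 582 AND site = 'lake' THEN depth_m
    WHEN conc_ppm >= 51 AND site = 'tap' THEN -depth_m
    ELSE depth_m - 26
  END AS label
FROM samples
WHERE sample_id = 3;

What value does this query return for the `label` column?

-16

sample_id = 3: conc_ppm=71, depth_m=10, turbidity=200, site=river, ph=14.
conc_ppm >= 667 AND turbidity < 63 → false
conc_ppm >= 582 AND site = 'lake' → false
conc_ppm >= 51 AND site = 'tap' → false
No prior WHEN matched → ELSE → -16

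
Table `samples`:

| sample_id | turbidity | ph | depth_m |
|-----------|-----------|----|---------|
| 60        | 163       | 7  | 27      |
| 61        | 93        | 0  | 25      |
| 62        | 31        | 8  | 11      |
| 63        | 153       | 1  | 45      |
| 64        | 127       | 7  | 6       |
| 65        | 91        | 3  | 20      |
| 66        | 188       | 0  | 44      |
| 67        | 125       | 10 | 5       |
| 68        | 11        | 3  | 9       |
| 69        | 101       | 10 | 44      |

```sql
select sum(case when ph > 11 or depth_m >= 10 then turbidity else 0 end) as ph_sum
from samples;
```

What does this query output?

sample_id=60: ✓ → 163
sample_id=61: ✓ → 93
sample_id=62: ✓ → 31
sample_id=63: ✓ → 153
sample_id=64: ✗
sample_id=65: ✓ → 91
sample_id=66: ✓ → 188
sample_id=67: ✗
sample_id=68: ✗
sample_id=69: ✓ → 101
ph_sum = 163 + 93 + 31 + 153 + 91 + 188 + 101 = 820

820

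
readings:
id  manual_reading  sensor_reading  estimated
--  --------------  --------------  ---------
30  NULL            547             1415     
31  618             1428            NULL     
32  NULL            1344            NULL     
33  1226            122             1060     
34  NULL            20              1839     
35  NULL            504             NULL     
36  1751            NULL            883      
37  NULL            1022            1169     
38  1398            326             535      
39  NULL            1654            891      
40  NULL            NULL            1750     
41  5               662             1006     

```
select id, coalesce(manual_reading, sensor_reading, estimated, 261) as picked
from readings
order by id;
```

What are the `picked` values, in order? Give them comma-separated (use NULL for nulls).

id=30: manual_reading=NULL, sensor_reading=547 → 547
id=31: manual_reading=618 → 618
id=32: manual_reading=NULL, sensor_reading=1344 → 1344
id=33: manual_reading=1226 → 1226
id=34: manual_reading=NULL, sensor_reading=20 → 20
id=35: manual_reading=NULL, sensor_reading=504 → 504
id=36: manual_reading=1751 → 1751
id=37: manual_reading=NULL, sensor_reading=1022 → 1022
id=38: manual_reading=1398 → 1398
id=39: manual_reading=NULL, sensor_reading=1654 → 1654
id=40: manual_reading=NULL, sensor_reading=NULL, estimated=1750 → 1750
id=41: manual_reading=5 → 5

547, 618, 1344, 1226, 20, 504, 1751, 1022, 1398, 1654, 1750, 5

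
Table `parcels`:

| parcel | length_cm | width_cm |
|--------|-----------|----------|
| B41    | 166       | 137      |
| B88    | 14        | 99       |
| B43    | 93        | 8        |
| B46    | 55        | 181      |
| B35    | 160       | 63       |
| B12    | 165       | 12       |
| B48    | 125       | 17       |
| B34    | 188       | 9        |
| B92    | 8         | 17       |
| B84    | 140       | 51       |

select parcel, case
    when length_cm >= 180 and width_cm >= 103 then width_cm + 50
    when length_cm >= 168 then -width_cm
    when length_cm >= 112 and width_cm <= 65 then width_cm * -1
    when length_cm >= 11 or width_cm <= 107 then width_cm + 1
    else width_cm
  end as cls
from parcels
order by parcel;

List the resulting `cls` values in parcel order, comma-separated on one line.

-12, -9, -63, 138, 9, 182, -17, -51, 100, 18

parcel=B12: length_cm >= 112 and width_cm <= 65 → -12
parcel=B34: length_cm >= 168 → -9
parcel=B35: length_cm >= 112 and width_cm <= 65 → -63
parcel=B41: length_cm >= 11 or width_cm <= 107 → 138
parcel=B43: length_cm >= 11 or width_cm <= 107 → 9
parcel=B46: length_cm >= 11 or width_cm <= 107 → 182
parcel=B48: length_cm >= 112 and width_cm <= 65 → -17
parcel=B84: length_cm >= 112 and width_cm <= 65 → -51
parcel=B88: length_cm >= 11 or width_cm <= 107 → 100
parcel=B92: length_cm >= 11 or width_cm <= 107 → 18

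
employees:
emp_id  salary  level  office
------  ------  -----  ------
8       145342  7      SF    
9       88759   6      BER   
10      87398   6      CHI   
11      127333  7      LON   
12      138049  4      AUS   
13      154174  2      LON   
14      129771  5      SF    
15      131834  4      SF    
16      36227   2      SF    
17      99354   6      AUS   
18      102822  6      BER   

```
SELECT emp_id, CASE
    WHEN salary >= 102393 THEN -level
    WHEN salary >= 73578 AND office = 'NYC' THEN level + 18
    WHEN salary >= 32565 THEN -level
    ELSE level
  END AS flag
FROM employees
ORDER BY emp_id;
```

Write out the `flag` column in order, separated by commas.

emp_id=8: salary >= 102393 → -7
emp_id=9: salary >= 32565 → -6
emp_id=10: salary >= 32565 → -6
emp_id=11: salary >= 102393 → -7
emp_id=12: salary >= 102393 → -4
emp_id=13: salary >= 102393 → -2
emp_id=14: salary >= 102393 → -5
emp_id=15: salary >= 102393 → -4
emp_id=16: salary >= 32565 → -2
emp_id=17: salary >= 32565 → -6
emp_id=18: salary >= 102393 → -6

-7, -6, -6, -7, -4, -2, -5, -4, -2, -6, -6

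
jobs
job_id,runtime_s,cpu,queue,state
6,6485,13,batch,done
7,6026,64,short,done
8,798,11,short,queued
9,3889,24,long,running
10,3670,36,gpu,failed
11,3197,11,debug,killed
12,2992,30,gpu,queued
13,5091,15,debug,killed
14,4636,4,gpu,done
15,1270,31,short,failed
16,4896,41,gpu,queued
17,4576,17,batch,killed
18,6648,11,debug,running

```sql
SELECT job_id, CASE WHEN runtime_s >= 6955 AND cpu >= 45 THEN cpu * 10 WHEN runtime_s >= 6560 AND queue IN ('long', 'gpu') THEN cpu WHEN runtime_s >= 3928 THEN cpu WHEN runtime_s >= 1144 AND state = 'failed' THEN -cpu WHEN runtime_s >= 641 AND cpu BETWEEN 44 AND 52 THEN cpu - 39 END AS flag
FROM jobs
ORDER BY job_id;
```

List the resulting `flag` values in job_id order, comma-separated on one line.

job_id=6: runtime_s >= 3928 → 13
job_id=7: runtime_s >= 3928 → 64
job_id=8: (no match → NULL) → NULL
job_id=9: (no match → NULL) → NULL
job_id=10: runtime_s >= 1144 AND state = 'failed' → -36
job_id=11: (no match → NULL) → NULL
job_id=12: (no match → NULL) → NULL
job_id=13: runtime_s >= 3928 → 15
job_id=14: runtime_s >= 3928 → 4
job_id=15: runtime_s >= 1144 AND state = 'failed' → -31
job_id=16: runtime_s >= 3928 → 41
job_id=17: runtime_s >= 3928 → 17
job_id=18: runtime_s >= 3928 → 11

13, 64, NULL, NULL, -36, NULL, NULL, 15, 4, -31, 41, 17, 11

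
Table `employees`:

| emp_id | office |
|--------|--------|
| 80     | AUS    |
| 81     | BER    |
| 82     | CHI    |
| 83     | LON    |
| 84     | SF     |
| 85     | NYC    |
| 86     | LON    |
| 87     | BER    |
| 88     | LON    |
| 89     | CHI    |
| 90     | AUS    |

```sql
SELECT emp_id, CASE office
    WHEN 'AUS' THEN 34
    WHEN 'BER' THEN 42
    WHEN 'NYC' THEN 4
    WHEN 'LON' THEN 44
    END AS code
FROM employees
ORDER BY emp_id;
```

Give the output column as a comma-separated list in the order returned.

34, 42, NULL, 44, NULL, 4, 44, 42, 44, NULL, 34

emp_id=80: office='AUS' → 34
emp_id=81: office='BER' → 42
emp_id=82: (no match → NULL) → NULL
emp_id=83: office='LON' → 44
emp_id=84: (no match → NULL) → NULL
emp_id=85: office='NYC' → 4
emp_id=86: office='LON' → 44
emp_id=87: office='BER' → 42
emp_id=88: office='LON' → 44
emp_id=89: (no match → NULL) → NULL
emp_id=90: office='AUS' → 34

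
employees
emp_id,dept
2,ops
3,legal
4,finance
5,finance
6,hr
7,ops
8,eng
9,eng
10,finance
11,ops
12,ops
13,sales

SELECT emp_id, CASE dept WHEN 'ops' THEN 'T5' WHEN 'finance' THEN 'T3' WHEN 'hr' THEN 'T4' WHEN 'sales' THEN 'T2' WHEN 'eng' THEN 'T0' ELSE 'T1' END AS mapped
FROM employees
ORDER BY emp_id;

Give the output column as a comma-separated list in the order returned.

T5, T1, T3, T3, T4, T5, T0, T0, T3, T5, T5, T2

emp_id=2: dept='ops' → T5
emp_id=3: ELSE → T1
emp_id=4: dept='finance' → T3
emp_id=5: dept='finance' → T3
emp_id=6: dept='hr' → T4
emp_id=7: dept='ops' → T5
emp_id=8: dept='eng' → T0
emp_id=9: dept='eng' → T0
emp_id=10: dept='finance' → T3
emp_id=11: dept='ops' → T5
emp_id=12: dept='ops' → T5
emp_id=13: dept='sales' → T2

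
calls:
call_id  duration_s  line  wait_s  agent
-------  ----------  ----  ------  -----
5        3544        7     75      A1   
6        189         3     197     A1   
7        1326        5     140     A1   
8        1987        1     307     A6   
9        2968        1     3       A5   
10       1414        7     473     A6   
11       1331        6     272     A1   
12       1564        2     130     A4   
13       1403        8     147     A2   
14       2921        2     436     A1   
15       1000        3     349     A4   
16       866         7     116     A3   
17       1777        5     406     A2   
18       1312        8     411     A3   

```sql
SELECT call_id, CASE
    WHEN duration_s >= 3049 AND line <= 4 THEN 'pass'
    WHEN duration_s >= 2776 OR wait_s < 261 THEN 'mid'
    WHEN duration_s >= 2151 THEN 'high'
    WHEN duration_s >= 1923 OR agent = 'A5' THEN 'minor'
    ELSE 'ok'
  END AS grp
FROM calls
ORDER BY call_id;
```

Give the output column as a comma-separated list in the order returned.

mid, mid, mid, minor, mid, ok, ok, mid, mid, mid, ok, mid, ok, ok

call_id=5: duration_s >= 2776 OR wait_s < 261 → mid
call_id=6: duration_s >= 2776 OR wait_s < 261 → mid
call_id=7: duration_s >= 2776 OR wait_s < 261 → mid
call_id=8: duration_s >= 1923 OR agent = 'A5' → minor
call_id=9: duration_s >= 2776 OR wait_s < 261 → mid
call_id=10: ELSE → ok
call_id=11: ELSE → ok
call_id=12: duration_s >= 2776 OR wait_s < 261 → mid
call_id=13: duration_s >= 2776 OR wait_s < 261 → mid
call_id=14: duration_s >= 2776 OR wait_s < 261 → mid
call_id=15: ELSE → ok
call_id=16: duration_s >= 2776 OR wait_s < 261 → mid
call_id=17: ELSE → ok
call_id=18: ELSE → ok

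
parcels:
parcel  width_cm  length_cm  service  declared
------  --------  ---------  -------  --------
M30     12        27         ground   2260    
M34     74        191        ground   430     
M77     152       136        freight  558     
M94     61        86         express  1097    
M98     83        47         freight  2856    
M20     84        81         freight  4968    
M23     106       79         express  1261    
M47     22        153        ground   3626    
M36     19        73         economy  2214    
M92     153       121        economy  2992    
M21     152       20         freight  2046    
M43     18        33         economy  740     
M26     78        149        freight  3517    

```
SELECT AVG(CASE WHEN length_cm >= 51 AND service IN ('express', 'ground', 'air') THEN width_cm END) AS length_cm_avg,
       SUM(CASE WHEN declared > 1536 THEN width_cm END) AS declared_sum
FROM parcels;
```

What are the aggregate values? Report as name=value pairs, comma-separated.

length_cm_avg=65.75, declared_sum=603

[length_cm_avg: length_cm >= 51 AND service IN ('express', 'ground', 'air')]
parcel=M30: ✗
parcel=M34: ✓ → 74
parcel=M77: ✗
parcel=M94: ✓ → 61
parcel=M98: ✗
parcel=M20: ✗
parcel=M23: ✓ → 106
parcel=M47: ✓ → 22
parcel=M36: ✗
parcel=M92: ✗
parcel=M21: ✗
parcel=M43: ✗
parcel=M26: ✗
length_cm_avg = (74 + 61 + 106 + 22) / 4 = 65.75
—
[declared_sum: declared > 1536]
parcel=M30: ✓ → 12
parcel=M34: ✗
parcel=M77: ✗
parcel=M94: ✗
parcel=M98: ✓ → 83
parcel=M20: ✓ → 84
parcel=M23: ✗
parcel=M47: ✓ → 22
parcel=M36: ✓ → 19
parcel=M92: ✓ → 153
parcel=M21: ✓ → 152
parcel=M43: ✗
parcel=M26: ✓ → 78
declared_sum = 12 + 83 + 84 + 22 + 19 + 153 + 152 + 78 = 603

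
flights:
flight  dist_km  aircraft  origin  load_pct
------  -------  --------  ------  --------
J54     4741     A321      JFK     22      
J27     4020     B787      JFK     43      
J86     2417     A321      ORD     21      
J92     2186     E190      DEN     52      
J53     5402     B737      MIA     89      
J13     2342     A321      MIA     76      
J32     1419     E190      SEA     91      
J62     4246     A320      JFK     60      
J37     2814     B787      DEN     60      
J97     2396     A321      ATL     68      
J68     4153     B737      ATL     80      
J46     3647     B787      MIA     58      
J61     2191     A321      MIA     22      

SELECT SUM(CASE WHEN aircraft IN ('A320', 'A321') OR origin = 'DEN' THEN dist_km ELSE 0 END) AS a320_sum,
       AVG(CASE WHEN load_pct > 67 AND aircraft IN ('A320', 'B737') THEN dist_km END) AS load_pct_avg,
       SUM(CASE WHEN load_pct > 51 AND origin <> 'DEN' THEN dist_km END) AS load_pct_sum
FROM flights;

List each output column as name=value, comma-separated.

a320_sum=23333, load_pct_avg=4777.5, load_pct_sum=23605

[a320_sum: aircraft IN ('A320', 'A321') OR origin = 'DEN']
flight=J54: ✓ → 4741
flight=J27: ✗
flight=J86: ✓ → 2417
flight=J92: ✓ → 2186
flight=J53: ✗
flight=J13: ✓ → 2342
flight=J32: ✗
flight=J62: ✓ → 4246
flight=J37: ✓ → 2814
flight=J97: ✓ → 2396
flight=J68: ✗
flight=J46: ✗
flight=J61: ✓ → 2191
a320_sum = 4741 + 2417 + 2186 + 2342 + 4246 + 2814 + 2396 + 2191 = 23333
—
[load_pct_avg: load_pct > 67 AND aircraft IN ('A320', 'B737')]
flight=J54: ✗
flight=J27: ✗
flight=J86: ✗
flight=J92: ✗
flight=J53: ✓ → 5402
flight=J13: ✗
flight=J32: ✗
flight=J62: ✗
flight=J37: ✗
flight=J97: ✗
flight=J68: ✓ → 4153
flight=J46: ✗
flight=J61: ✗
load_pct_avg = (5402 + 4153) / 2 = 4777.5
—
[load_pct_sum: load_pct > 51 AND origin <> 'DEN']
flight=J54: ✗
flight=J27: ✗
flight=J86: ✗
flight=J92: ✗
flight=J53: ✓ → 5402
flight=J13: ✓ → 2342
flight=J32: ✓ → 1419
flight=J62: ✓ → 4246
flight=J37: ✗
flight=J97: ✓ → 2396
flight=J68: ✓ → 4153
flight=J46: ✓ → 3647
flight=J61: ✗
load_pct_sum = 5402 + 2342 + 1419 + 4246 + 2396 + 4153 + 3647 = 23605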